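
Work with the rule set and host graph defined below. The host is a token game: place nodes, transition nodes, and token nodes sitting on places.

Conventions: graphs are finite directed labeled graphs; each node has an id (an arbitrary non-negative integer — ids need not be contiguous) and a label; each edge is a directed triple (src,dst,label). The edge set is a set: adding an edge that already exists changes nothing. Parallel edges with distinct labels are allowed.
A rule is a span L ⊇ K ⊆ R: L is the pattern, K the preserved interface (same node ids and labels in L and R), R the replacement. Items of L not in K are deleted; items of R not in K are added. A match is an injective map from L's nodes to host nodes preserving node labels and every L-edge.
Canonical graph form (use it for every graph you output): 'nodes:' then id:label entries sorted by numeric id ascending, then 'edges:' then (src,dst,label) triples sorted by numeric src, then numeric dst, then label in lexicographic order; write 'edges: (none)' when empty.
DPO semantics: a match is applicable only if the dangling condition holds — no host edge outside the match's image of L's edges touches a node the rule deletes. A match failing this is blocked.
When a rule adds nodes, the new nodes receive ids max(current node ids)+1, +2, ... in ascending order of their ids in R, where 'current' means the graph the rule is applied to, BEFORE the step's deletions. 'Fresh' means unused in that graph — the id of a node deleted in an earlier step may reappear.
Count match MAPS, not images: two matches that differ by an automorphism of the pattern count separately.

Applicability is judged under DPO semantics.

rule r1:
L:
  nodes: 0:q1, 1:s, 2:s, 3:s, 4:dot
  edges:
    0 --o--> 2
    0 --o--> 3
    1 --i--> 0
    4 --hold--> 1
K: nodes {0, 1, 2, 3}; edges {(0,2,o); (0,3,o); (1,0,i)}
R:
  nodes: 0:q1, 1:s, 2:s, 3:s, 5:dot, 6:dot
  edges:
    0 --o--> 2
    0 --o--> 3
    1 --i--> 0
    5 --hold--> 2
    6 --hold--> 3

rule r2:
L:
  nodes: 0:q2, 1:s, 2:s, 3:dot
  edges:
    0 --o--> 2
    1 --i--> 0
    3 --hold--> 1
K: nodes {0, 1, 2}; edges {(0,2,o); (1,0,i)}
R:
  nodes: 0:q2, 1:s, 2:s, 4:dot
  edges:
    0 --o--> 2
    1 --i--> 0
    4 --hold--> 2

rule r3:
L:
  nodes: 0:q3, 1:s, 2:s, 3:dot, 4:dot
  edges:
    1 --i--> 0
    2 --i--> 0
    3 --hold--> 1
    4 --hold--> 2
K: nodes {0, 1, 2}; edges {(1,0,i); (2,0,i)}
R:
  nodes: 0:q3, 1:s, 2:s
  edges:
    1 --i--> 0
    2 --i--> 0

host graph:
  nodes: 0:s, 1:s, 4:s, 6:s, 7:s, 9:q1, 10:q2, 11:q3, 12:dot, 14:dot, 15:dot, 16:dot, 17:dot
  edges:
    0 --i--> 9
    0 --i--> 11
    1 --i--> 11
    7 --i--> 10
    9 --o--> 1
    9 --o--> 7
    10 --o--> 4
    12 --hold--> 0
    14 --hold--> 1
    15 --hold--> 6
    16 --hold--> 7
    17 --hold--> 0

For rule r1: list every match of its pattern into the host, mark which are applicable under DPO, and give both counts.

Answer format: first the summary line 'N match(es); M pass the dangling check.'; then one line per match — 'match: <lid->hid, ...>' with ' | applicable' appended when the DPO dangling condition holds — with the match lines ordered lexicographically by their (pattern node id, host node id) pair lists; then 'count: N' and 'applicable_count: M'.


4 match(es); 4 pass the dangling check.
match: 0->9, 1->0, 2->1, 3->7, 4->12 | applicable
match: 0->9, 1->0, 2->1, 3->7, 4->17 | applicable
match: 0->9, 1->0, 2->7, 3->1, 4->12 | applicable
match: 0->9, 1->0, 2->7, 3->1, 4->17 | applicable
count: 4
applicable_count: 4


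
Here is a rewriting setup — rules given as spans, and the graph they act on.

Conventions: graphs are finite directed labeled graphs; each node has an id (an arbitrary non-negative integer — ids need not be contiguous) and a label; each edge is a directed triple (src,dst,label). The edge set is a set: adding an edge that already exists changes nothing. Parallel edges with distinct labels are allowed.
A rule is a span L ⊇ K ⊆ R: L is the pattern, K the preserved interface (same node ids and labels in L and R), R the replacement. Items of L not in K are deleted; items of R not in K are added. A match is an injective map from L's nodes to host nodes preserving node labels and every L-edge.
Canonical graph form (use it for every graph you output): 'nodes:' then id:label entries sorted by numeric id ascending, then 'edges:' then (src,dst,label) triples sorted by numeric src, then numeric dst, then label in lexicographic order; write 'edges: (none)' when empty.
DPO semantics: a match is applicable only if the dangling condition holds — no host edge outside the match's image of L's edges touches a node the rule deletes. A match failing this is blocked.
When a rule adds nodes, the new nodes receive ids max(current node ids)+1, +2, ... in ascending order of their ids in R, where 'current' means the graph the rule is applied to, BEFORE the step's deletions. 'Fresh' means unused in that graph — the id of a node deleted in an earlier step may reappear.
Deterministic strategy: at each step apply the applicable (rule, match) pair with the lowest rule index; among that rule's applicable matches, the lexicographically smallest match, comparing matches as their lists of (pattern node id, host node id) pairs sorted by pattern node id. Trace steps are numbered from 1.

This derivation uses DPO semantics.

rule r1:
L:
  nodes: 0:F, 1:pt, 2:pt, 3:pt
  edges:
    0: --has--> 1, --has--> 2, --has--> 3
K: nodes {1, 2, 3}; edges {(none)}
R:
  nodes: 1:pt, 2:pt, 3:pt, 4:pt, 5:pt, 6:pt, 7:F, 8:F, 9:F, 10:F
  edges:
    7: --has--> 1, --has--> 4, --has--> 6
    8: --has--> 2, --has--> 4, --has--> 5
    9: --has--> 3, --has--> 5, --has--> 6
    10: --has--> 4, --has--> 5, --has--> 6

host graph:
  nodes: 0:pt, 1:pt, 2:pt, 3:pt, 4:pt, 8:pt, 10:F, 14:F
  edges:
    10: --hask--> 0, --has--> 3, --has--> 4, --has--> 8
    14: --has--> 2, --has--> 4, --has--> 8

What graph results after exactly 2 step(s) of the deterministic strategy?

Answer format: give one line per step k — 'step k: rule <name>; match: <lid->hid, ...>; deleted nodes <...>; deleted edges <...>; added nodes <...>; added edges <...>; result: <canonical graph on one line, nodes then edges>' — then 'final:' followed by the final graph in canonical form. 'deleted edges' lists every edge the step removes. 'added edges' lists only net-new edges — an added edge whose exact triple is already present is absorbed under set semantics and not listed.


step 1: rule r1; match: 0->14, 1->2, 2->4, 3->8; deleted nodes 14; deleted edges (14,2,has); (14,4,has); (14,8,has); added nodes 15, 16, 17, 18, 19, 20, 21; added edges (18,2,has); (18,15,has); (18,17,has); (19,4,has); (19,15,has); (19,16,has); (20,8,has); (20,16,has); (20,17,has); (21,15,has); (21,16,has); (21,17,has); result: nodes: 0:pt, 1:pt, 2:pt, 3:pt, 4:pt, 8:pt, 10:F, 15:pt, 16:pt, 17:pt, 18:F, 19:F, 20:F, 21:F edges: (10,0,hask); (10,3,has); (10,4,has); (10,8,has); (18,2,has); (18,15,has); (18,17,has); (19,4,has); (19,15,has); (19,16,has); (20,8,has); (20,16,has); (20,17,has); (21,15,has); (21,16,has); (21,17,has)
step 2: rule r1; match: 0->18, 1->2, 2->15, 3->17; deleted nodes 18; deleted edges (18,2,has); (18,15,has); (18,17,has); added nodes 22, 23, 24, 25, 26, 27, 28; added edges (25,2,has); (25,22,has); (25,24,has); (26,15,has); (26,22,has); (26,23,has); (27,17,has); (27,23,has); (27,24,has); (28,22,has); (28,23,has); (28,24,has); result: nodes: 0:pt, 1:pt, 2:pt, 3:pt, 4:pt, 8:pt, 10:F, 15:pt, 16:pt, 17:pt, 19:F, 20:F, 21:F, 22:pt, 23:pt, 24:pt, 25:F, 26:F, 27:F, 28:F edges: (10,0,hask); (10,3,has); (10,4,has); (10,8,has); (19,4,has); (19,15,has); (19,16,has); (20,8,has); (20,16,has); (20,17,has); (21,15,has); (21,16,has); (21,17,has); (25,2,has); (25,22,has); (25,24,has); (26,15,has); (26,22,has); (26,23,has); (27,17,has); (27,23,has); (27,24,has); (28,22,has); (28,23,has); (28,24,has)
final:
nodes: 0:pt, 1:pt, 2:pt, 3:pt, 4:pt, 8:pt, 10:F, 15:pt, 16:pt, 17:pt, 19:F, 20:F, 21:F, 22:pt, 23:pt, 24:pt, 25:F, 26:F, 27:F, 28:F
edges: (10,0,hask); (10,3,has); (10,4,has); (10,8,has); (19,4,has); (19,15,has); (19,16,has); (20,8,has); (20,16,has); (20,17,has); (21,15,has); (21,16,has); (21,17,has); (25,2,has); (25,22,has); (25,24,has); (26,15,has); (26,22,has); (26,23,has); (27,17,has); (27,23,has); (27,24,has); (28,22,has); (28,23,has); (28,24,has)


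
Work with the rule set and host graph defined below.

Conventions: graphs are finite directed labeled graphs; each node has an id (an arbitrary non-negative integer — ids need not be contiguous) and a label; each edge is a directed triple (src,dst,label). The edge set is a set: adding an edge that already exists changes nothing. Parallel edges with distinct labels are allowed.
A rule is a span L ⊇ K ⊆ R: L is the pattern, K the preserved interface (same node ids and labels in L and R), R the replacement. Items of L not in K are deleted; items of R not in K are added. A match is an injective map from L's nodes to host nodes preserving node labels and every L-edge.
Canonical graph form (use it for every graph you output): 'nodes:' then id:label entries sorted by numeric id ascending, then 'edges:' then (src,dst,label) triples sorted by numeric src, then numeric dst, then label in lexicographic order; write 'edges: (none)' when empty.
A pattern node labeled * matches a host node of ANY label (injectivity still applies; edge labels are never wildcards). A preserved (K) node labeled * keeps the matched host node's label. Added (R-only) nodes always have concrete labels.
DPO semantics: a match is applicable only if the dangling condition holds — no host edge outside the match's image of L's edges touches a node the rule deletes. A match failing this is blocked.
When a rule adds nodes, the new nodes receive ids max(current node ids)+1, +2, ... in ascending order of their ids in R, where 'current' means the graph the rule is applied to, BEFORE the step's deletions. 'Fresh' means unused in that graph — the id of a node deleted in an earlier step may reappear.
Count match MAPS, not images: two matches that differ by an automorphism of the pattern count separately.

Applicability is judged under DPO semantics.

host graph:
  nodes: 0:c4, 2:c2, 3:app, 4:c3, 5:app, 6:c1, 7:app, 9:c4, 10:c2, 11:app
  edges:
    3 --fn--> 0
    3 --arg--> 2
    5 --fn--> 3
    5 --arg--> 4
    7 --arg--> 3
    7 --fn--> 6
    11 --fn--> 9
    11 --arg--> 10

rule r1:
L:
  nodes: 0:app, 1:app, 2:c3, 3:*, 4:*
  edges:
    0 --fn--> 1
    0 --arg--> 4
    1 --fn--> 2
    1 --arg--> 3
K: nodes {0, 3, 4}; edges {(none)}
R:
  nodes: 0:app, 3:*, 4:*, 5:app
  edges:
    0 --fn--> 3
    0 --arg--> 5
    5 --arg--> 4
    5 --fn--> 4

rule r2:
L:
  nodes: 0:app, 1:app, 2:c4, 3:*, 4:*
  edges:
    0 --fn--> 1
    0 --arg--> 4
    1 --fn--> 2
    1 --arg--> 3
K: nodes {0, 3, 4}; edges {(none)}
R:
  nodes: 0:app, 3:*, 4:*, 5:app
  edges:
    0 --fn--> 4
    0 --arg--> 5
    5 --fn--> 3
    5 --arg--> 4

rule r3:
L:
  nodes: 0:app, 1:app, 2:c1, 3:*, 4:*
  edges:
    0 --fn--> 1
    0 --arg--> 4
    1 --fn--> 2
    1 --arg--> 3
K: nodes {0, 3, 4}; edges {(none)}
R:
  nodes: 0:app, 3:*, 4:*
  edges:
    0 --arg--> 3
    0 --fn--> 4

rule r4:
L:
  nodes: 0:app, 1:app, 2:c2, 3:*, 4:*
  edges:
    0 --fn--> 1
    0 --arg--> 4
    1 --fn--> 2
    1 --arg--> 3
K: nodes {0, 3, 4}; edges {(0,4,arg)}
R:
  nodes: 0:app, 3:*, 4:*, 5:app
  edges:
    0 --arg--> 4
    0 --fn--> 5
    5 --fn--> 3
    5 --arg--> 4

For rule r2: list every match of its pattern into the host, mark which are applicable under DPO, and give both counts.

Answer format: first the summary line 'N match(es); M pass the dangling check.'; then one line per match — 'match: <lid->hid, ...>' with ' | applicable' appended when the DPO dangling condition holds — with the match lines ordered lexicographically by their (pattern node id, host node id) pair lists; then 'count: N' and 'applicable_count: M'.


1 match(es); 0 pass the dangling check.
match: 0->5, 1->3, 2->0, 3->2, 4->4
count: 1
applicable_count: 0


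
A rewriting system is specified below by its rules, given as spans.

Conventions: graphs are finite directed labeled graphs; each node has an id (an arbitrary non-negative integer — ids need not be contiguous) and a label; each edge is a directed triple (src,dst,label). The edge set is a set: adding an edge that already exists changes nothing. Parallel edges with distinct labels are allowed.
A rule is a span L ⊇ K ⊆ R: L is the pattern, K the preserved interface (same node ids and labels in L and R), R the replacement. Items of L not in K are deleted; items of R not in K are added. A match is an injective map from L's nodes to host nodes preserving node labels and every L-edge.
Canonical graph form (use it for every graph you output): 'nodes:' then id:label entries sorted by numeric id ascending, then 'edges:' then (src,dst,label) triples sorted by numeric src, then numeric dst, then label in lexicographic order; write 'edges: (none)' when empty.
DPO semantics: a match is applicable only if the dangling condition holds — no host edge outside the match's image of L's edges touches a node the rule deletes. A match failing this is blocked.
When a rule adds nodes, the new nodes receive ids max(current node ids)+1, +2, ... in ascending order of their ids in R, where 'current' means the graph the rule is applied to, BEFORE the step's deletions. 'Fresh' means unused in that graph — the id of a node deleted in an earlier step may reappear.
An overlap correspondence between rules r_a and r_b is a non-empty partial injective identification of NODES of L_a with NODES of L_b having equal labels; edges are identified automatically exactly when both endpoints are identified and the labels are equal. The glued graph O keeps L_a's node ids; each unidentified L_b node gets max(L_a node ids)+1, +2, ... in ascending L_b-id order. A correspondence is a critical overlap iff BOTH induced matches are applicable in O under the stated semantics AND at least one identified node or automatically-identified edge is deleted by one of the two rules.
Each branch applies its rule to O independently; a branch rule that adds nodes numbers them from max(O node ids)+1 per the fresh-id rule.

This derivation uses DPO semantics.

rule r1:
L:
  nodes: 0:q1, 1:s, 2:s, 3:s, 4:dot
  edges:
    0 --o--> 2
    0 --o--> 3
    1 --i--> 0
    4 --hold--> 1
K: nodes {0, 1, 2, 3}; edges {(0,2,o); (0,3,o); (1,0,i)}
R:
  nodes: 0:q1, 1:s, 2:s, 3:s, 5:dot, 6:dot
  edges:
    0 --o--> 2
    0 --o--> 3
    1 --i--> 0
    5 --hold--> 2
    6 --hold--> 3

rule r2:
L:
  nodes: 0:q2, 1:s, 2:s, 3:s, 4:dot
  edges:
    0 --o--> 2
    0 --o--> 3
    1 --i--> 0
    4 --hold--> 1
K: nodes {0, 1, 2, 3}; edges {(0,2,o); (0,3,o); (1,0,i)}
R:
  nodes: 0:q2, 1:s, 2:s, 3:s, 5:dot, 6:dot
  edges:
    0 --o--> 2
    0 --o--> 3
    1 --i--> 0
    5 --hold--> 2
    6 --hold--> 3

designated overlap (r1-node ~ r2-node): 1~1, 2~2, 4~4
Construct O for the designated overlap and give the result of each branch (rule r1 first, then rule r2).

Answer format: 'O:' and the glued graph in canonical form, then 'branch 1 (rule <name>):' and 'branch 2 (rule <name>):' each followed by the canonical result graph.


O:
nodes: 0:q1, 1:s, 2:s, 3:s, 4:dot, 5:q2, 6:s
edges: (0,2,o); (0,3,o); (1,0,i); (1,5,i); (4,1,hold); (5,2,o); (5,6,o)
branch 1 (rule r1):
nodes: 0:q1, 1:s, 2:s, 3:s, 5:q2, 6:s, 7:dot, 8:dot
edges: (0,2,o); (0,3,o); (1,0,i); (1,5,i); (5,2,o); (5,6,o); (7,2,hold); (8,3,hold)
branch 2 (rule r2):
nodes: 0:q1, 1:s, 2:s, 3:s, 5:q2, 6:s, 7:dot, 8:dot
edges: (0,2,o); (0,3,o); (1,0,i); (1,5,i); (5,2,o); (5,6,o); (7,2,hold); (8,6,hold)


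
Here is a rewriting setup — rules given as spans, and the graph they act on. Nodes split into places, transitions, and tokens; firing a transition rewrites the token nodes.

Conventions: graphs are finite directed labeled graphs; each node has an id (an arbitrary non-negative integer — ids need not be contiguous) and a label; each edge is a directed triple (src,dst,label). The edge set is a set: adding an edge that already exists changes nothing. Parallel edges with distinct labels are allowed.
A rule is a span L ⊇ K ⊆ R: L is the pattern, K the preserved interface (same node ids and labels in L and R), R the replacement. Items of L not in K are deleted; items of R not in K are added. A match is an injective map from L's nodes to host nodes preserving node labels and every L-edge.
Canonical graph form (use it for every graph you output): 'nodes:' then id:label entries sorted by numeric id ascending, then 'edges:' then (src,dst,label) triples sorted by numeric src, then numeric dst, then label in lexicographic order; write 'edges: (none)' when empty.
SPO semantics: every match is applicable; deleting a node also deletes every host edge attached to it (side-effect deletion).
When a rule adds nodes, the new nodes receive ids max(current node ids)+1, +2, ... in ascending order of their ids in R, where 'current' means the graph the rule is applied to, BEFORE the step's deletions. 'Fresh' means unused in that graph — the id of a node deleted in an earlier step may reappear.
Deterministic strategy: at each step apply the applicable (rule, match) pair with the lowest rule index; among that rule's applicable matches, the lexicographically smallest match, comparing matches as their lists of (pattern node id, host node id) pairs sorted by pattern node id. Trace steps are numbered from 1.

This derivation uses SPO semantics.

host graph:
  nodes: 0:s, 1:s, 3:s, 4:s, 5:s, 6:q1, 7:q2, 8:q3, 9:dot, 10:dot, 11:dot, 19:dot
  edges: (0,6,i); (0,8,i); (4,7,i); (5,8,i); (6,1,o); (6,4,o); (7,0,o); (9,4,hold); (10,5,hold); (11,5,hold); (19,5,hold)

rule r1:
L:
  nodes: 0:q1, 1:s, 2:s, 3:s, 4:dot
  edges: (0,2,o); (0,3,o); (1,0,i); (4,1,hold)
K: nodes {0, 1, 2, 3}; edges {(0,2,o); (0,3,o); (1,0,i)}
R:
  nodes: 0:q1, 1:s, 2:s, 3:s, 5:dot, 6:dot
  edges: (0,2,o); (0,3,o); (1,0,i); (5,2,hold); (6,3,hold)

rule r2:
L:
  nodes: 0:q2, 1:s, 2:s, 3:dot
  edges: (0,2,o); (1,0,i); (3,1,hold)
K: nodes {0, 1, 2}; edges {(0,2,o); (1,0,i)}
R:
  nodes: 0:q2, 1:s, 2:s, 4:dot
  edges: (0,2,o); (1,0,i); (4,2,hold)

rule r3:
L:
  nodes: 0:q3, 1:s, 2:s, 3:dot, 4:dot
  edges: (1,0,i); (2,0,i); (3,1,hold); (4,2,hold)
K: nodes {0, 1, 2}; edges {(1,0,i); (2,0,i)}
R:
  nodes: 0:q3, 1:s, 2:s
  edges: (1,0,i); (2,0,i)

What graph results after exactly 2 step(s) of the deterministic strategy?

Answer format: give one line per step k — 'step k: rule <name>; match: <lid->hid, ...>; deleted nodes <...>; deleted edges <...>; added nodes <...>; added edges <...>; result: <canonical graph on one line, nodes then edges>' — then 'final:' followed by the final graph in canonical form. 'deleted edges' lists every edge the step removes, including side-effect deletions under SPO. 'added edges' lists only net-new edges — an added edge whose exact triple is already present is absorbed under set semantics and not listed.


step 1: rule r2; match: 0->7, 1->4, 2->0, 3->9; deleted nodes 9; deleted edges (9,4,hold); added nodes 20; added edges (20,0,hold); result: nodes: 0:s, 1:s, 3:s, 4:s, 5:s, 6:q1, 7:q2, 8:q3, 10:dot, 11:dot, 19:dot, 20:dot edges: (0,6,i); (0,8,i); (4,7,i); (5,8,i); (6,1,o); (6,4,o); (7,0,o); (10,5,hold); (11,5,hold); (19,5,hold); (20,0,hold)
step 2: rule r1; match: 0->6, 1->0, 2->1, 3->4, 4->20; deleted nodes 20; deleted edges (20,0,hold); added nodes 21, 22; added edges (21,1,hold); (22,4,hold); result: nodes: 0:s, 1:s, 3:s, 4:s, 5:s, 6:q1, 7:q2, 8:q3, 10:dot, 11:dot, 19:dot, 21:dot, 22:dot edges: (0,6,i); (0,8,i); (4,7,i); (5,8,i); (6,1,o); (6,4,o); (7,0,o); (10,5,hold); (11,5,hold); (19,5,hold); (21,1,hold); (22,4,hold)
final:
nodes: 0:s, 1:s, 3:s, 4:s, 5:s, 6:q1, 7:q2, 8:q3, 10:dot, 11:dot, 19:dot, 21:dot, 22:dot
edges: (0,6,i); (0,8,i); (4,7,i); (5,8,i); (6,1,o); (6,4,o); (7,0,o); (10,5,hold); (11,5,hold); (19,5,hold); (21,1,hold); (22,4,hold)


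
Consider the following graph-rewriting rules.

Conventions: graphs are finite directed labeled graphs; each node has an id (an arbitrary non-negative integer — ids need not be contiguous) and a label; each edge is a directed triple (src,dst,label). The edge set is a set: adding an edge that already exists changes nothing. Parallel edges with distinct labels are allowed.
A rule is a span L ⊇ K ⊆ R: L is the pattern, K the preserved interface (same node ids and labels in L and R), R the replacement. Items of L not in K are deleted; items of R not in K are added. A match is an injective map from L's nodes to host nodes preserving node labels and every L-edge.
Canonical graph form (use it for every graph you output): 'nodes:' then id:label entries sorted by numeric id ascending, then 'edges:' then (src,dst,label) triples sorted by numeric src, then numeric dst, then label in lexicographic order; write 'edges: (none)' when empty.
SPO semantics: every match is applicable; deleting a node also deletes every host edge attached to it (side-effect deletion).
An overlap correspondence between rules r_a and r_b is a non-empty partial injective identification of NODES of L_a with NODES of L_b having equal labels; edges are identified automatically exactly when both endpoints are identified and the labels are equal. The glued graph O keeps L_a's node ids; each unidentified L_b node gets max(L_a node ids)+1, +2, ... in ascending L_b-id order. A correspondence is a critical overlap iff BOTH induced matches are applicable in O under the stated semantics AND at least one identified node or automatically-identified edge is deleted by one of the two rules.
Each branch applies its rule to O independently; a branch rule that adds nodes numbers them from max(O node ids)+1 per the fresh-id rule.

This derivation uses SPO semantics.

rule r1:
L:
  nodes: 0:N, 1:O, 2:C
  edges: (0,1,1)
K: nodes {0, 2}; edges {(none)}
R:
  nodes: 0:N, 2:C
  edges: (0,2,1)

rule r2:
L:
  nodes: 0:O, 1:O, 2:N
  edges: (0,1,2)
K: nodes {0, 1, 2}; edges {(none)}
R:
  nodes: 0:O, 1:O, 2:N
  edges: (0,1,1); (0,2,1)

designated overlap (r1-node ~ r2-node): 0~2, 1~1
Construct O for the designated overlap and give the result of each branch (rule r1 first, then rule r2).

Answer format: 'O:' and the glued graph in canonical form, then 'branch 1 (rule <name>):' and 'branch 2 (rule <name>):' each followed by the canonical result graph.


O:
nodes: 0:N, 1:O, 2:C, 3:O
edges: (0,1,1); (3,1,2)
branch 1 (rule r1):
nodes: 0:N, 2:C, 3:O
edges: (0,2,1)
branch 2 (rule r2):
nodes: 0:N, 1:O, 2:C, 3:O
edges: (0,1,1); (3,0,1); (3,1,1)


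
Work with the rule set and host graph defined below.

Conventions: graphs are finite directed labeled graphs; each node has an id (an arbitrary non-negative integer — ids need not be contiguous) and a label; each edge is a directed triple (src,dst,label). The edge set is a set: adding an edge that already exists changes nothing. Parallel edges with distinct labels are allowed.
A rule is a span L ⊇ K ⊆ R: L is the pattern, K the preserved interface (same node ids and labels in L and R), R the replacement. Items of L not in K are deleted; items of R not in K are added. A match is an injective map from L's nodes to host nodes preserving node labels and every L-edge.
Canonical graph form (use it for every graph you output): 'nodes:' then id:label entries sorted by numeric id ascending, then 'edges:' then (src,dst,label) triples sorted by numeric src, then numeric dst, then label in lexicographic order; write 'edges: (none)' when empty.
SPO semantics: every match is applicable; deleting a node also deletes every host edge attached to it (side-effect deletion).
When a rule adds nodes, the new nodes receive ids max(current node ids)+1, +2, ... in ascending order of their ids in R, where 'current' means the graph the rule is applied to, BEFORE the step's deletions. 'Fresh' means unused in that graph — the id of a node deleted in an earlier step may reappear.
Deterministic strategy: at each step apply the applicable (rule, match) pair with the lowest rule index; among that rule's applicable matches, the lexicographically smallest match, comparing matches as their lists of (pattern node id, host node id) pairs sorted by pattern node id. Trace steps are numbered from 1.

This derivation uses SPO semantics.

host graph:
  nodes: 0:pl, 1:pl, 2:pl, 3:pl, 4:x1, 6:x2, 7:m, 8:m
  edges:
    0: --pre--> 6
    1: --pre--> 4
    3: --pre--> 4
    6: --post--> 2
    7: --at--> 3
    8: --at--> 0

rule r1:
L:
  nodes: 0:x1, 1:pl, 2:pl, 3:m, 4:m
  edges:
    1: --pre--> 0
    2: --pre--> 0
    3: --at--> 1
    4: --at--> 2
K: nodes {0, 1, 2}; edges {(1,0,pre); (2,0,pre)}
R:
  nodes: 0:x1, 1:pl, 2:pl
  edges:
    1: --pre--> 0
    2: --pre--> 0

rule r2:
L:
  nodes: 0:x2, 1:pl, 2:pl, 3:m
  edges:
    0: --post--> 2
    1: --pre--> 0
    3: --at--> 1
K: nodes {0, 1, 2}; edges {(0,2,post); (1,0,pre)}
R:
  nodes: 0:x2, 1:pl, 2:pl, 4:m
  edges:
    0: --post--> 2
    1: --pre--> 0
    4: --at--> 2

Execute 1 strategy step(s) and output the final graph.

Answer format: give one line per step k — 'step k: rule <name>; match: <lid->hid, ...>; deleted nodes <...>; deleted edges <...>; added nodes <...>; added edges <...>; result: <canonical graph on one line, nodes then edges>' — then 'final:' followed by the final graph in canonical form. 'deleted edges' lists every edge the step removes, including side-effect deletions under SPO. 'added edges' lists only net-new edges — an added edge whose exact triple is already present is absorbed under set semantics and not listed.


step 1: rule r2; match: 0->6, 1->0, 2->2, 3->8; deleted nodes 8; deleted edges (8,0,at); added nodes 9; added edges (9,2,at); result: nodes: 0:pl, 1:pl, 2:pl, 3:pl, 4:x1, 6:x2, 7:m, 9:m edges: (0,6,pre); (1,4,pre); (3,4,pre); (6,2,post); (7,3,at); (9,2,at)
final:
nodes: 0:pl, 1:pl, 2:pl, 3:pl, 4:x1, 6:x2, 7:m, 9:m
edges: (0,6,pre); (1,4,pre); (3,4,pre); (6,2,post); (7,3,at); (9,2,at)


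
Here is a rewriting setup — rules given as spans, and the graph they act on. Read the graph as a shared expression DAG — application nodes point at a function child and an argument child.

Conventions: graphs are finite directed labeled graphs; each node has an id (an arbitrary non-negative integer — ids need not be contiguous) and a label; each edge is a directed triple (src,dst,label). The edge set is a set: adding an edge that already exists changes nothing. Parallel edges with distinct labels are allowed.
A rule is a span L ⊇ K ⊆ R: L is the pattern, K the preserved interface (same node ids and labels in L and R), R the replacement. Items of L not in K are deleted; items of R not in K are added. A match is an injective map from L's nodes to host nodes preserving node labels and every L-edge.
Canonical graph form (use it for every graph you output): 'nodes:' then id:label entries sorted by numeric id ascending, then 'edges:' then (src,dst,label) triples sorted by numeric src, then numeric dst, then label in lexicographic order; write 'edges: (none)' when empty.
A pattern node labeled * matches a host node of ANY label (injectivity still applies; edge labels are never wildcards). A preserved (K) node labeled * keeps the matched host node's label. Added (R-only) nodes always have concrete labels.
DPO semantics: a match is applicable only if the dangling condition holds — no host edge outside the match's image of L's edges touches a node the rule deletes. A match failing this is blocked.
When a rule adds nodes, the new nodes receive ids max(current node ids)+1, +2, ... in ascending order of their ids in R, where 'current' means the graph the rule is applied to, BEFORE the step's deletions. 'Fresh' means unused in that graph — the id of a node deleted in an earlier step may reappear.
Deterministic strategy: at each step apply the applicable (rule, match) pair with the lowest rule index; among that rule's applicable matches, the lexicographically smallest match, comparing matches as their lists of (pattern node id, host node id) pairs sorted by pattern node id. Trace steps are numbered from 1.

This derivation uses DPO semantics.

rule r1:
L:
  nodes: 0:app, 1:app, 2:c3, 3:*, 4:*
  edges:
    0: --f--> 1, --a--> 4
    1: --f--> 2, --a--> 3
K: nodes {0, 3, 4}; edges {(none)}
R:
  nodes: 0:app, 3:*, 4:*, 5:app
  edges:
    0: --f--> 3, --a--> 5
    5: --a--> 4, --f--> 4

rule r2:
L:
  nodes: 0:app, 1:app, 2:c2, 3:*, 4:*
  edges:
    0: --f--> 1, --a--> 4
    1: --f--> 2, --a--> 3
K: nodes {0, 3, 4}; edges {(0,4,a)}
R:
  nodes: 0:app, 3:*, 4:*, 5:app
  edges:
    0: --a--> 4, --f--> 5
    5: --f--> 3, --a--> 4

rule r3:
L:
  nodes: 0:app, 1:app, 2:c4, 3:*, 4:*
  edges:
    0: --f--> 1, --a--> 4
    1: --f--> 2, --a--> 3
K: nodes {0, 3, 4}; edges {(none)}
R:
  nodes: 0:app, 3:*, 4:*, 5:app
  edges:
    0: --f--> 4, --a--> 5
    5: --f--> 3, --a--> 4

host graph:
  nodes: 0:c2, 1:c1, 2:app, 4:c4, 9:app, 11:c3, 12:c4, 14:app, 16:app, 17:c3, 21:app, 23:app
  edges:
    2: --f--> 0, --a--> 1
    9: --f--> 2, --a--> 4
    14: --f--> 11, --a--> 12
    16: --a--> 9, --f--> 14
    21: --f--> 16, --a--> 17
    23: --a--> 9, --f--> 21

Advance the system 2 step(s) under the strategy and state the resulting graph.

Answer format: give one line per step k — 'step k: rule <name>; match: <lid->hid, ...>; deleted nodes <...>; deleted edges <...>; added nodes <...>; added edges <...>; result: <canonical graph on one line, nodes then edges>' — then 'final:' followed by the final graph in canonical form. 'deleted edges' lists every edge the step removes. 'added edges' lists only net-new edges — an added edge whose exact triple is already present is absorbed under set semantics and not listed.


step 1: rule r1; match: 0->16, 1->14, 2->11, 3->12, 4->9; deleted nodes 11, 14; deleted edges (14,11,f); (14,12,a); (16,9,a); (16,14,f); added nodes 24; added edges (16,12,f); (16,24,a); (24,9,a); (24,9,f); result: nodes: 0:c2, 1:c1, 2:app, 4:c4, 9:app, 12:c4, 16:app, 17:c3, 21:app, 23:app, 24:app edges: (2,0,f); (2,1,a); (9,2,f); (9,4,a); (16,12,f); (16,24,a); (21,16,f); (21,17,a); (23,9,a); (23,21,f); (24,9,a); (24,9,f)
step 2: rule r2; match: 0->9, 1->2, 2->0, 3->1, 4->4; deleted nodes 0, 2; deleted edges (2,0,f); (2,1,a); (9,2,f); added nodes 25; added edges (9,25,f); (25,1,f); (25,4,a); result: nodes: 1:c1, 4:c4, 9:app, 12:c4, 16:app, 17:c3, 21:app, 23:app, 24:app, 25:app edges: (9,4,a); (9,25,f); (16,12,f); (16,24,a); (21,16,f); (21,17,a); (23,9,a); (23,21,f); (24,9,a); (24,9,f); (25,1,f); (25,4,a)
final:
nodes: 1:c1, 4:c4, 9:app, 12:c4, 16:app, 17:c3, 21:app, 23:app, 24:app, 25:app
edges: (9,4,a); (9,25,f); (16,12,f); (16,24,a); (21,16,f); (21,17,a); (23,9,a); (23,21,f); (24,9,a); (24,9,f); (25,1,f); (25,4,a)


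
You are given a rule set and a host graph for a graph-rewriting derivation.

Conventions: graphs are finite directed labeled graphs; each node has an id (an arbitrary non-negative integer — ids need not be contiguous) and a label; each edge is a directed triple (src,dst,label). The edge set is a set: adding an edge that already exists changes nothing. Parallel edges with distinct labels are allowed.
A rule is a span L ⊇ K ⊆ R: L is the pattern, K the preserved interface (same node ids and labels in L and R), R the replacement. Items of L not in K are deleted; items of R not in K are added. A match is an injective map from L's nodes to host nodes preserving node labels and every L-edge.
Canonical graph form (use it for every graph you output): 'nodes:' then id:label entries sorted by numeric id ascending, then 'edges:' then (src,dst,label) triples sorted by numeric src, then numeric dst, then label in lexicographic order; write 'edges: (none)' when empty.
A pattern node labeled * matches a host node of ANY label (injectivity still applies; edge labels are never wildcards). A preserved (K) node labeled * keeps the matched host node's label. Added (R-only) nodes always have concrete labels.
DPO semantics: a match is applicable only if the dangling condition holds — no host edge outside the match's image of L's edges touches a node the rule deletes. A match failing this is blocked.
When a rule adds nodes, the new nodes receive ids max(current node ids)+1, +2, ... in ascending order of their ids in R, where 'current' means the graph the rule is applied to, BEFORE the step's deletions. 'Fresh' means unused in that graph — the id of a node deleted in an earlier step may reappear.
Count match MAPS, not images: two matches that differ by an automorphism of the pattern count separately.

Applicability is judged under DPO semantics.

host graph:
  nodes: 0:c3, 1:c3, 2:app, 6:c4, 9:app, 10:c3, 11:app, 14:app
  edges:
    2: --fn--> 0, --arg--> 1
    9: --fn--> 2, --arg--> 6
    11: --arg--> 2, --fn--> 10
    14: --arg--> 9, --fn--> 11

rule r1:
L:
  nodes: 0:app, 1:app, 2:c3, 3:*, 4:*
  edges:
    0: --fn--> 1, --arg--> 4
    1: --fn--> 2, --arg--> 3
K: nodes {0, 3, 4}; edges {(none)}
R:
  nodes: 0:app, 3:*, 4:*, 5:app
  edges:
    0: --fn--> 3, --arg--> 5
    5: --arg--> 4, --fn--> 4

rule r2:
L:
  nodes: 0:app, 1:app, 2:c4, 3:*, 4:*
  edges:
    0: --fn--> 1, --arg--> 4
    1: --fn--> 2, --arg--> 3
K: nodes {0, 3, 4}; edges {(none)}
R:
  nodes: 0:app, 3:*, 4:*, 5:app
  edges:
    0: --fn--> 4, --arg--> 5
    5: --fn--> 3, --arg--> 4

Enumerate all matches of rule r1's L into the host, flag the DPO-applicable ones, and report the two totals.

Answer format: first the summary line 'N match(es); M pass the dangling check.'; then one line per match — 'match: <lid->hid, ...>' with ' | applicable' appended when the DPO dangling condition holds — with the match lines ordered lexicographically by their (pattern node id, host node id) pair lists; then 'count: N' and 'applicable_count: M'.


2 match(es); 1 pass the dangling check.
match: 0->9, 1->2, 2->0, 3->1, 4->6
match: 0->14, 1->11, 2->10, 3->2, 4->9 | applicable
count: 2
applicable_count: 1


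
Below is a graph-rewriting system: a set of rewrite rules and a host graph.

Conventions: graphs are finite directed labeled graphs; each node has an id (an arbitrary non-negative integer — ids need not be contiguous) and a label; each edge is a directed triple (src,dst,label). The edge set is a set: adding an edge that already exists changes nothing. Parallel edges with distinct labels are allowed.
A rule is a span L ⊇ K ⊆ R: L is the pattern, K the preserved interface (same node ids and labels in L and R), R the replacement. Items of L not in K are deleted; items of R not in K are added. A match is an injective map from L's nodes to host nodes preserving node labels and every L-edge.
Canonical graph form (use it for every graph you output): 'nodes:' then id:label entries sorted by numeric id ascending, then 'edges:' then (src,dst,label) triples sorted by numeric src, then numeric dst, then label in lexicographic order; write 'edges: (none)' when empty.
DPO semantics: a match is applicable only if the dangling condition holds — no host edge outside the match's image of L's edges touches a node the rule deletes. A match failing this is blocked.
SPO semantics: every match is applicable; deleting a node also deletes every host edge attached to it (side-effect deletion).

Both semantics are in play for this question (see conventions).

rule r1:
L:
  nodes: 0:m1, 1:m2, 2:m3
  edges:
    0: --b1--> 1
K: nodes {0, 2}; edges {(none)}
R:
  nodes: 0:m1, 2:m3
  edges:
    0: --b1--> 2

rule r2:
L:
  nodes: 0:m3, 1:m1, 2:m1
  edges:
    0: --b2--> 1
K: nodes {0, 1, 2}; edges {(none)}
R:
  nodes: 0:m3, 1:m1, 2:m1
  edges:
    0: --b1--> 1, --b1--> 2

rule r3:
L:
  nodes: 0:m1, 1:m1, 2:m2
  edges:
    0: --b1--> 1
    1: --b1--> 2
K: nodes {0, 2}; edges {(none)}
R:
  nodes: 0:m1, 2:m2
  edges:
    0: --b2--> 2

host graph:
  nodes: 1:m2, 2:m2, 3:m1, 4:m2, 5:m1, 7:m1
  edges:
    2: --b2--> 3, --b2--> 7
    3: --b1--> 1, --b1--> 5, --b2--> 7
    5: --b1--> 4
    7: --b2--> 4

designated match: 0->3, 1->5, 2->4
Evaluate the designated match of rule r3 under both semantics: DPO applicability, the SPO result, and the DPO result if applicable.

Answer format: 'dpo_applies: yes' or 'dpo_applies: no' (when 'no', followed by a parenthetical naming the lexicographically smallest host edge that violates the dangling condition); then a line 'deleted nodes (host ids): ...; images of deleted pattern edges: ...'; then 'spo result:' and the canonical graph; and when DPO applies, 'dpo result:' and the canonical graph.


dpo_applies: yes
deleted nodes (host ids): 5; images of deleted pattern edges: (3,5,b1); (5,4,b1)
spo result:
nodes: 1:m2, 2:m2, 3:m1, 4:m2, 7:m1
edges: (2,3,b2); (2,7,b2); (3,1,b1); (3,4,b2); (3,7,b2); (7,4,b2)
dpo result:
nodes: 1:m2, 2:m2, 3:m1, 4:m2, 7:m1
edges: (2,3,b2); (2,7,b2); (3,1,b1); (3,4,b2); (3,7,b2); (7,4,b2)


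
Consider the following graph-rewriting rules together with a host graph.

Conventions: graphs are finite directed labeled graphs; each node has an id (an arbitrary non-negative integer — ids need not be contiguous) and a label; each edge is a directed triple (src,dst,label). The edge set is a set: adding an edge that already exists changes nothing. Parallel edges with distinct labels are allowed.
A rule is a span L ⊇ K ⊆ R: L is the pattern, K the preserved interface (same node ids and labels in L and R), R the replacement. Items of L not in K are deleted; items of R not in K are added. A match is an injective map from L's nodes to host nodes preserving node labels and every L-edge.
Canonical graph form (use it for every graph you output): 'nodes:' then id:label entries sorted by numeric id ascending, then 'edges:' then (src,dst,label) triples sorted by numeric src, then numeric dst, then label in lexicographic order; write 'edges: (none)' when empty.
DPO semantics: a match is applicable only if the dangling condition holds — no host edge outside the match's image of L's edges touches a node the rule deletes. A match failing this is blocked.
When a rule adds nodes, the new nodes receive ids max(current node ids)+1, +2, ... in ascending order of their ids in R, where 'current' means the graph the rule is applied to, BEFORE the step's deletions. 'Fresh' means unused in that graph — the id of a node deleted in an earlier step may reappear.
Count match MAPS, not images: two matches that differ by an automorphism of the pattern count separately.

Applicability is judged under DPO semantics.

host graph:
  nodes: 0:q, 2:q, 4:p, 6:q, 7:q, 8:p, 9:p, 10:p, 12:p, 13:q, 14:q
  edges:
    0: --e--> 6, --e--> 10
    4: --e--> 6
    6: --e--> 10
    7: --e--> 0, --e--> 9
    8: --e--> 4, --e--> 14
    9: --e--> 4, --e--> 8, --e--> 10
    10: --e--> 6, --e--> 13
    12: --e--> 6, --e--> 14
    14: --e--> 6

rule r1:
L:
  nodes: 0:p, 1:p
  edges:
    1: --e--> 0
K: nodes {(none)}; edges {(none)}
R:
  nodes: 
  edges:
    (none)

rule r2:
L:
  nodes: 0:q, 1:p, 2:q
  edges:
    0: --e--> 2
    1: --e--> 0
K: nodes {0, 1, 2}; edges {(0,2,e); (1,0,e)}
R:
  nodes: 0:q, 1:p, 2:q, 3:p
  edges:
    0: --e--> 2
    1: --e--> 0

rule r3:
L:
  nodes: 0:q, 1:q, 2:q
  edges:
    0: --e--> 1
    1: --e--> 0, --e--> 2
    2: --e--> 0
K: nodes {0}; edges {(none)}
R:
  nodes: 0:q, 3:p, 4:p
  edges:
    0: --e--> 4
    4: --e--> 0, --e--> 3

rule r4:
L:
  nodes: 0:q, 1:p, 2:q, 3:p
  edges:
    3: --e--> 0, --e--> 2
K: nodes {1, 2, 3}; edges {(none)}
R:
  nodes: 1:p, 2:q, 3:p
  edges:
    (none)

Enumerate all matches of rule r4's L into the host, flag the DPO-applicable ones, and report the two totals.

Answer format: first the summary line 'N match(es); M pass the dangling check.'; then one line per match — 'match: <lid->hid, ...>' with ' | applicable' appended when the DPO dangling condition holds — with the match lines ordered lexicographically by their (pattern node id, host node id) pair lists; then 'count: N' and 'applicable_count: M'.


16 match(es); 4 pass the dangling check.
match: 0->6, 1->4, 2->13, 3->10
match: 0->6, 1->4, 2->14, 3->12
match: 0->6, 1->8, 2->13, 3->10
match: 0->6, 1->8, 2->14, 3->12
match: 0->6, 1->9, 2->13, 3->10
match: 0->6, 1->9, 2->14, 3->12
match: 0->6, 1->10, 2->14, 3->12
match: 0->6, 1->12, 2->13, 3->10
match: 0->13, 1->4, 2->6, 3->10 | applicable
match: 0->13, 1->8, 2->6, 3->10 | applicable
match: 0->13, 1->9, 2->6, 3->10 | applicable
match: 0->13, 1->12, 2->6, 3->10 | applicable
match: 0->14, 1->4, 2->6, 3->12
match: 0->14, 1->8, 2->6, 3->12
match: 0->14, 1->9, 2->6, 3->12
match: 0->14, 1->10, 2->6, 3->12
count: 16
applicable_count: 4


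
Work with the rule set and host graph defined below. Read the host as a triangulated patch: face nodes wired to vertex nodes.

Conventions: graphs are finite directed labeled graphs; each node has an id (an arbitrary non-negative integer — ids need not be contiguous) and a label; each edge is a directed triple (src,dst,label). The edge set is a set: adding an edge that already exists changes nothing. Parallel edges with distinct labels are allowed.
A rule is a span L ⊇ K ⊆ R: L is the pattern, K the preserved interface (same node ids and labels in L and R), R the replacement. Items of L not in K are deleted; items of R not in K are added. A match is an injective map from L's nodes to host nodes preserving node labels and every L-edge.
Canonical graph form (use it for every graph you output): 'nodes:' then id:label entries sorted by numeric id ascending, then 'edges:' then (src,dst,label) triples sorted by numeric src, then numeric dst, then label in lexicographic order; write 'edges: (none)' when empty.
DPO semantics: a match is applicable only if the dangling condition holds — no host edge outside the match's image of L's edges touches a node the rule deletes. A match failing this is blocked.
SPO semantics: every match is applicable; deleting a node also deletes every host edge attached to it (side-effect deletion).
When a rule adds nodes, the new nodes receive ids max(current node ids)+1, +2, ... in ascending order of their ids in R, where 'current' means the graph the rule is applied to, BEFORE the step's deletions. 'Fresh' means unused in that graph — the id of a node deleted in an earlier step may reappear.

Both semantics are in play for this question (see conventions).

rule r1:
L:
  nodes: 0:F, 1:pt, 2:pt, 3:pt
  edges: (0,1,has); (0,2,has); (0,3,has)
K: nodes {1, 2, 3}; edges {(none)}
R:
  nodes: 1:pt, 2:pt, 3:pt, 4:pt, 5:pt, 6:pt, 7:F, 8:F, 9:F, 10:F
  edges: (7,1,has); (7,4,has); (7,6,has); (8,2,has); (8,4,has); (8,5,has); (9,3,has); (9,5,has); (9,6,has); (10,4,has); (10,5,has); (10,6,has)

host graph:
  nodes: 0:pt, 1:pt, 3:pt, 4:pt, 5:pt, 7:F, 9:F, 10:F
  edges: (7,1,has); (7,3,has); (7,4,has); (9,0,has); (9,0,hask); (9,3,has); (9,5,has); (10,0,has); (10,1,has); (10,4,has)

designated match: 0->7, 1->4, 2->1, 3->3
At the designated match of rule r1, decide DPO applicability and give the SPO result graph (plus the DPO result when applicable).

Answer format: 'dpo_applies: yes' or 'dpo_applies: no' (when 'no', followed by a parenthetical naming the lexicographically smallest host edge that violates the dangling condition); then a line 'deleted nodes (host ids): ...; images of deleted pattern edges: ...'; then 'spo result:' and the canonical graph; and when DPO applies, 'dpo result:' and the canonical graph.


dpo_applies: yes
deleted nodes (host ids): 7; images of deleted pattern edges: (7,1,has); (7,3,has); (7,4,has)
spo result:
nodes: 0:pt, 1:pt, 3:pt, 4:pt, 5:pt, 9:F, 10:F, 11:pt, 12:pt, 13:pt, 14:F, 15:F, 16:F, 17:F
edges: (9,0,has); (9,0,hask); (9,3,has); (9,5,has); (10,0,has); (10,1,has); (10,4,has); (14,4,has); (14,11,has); (14,13,has); (15,1,has); (15,11,has); (15,12,has); (16,3,has); (16,12,has); (16,13,has); (17,11,has); (17,12,has); (17,13,has)
dpo result:
nodes: 0:pt, 1:pt, 3:pt, 4:pt, 5:pt, 9:F, 10:F, 11:pt, 12:pt, 13:pt, 14:F, 15:F, 16:F, 17:F
edges: (9,0,has); (9,0,hask); (9,3,has); (9,5,has); (10,0,has); (10,1,has); (10,4,has); (14,4,has); (14,11,has); (14,13,has); (15,1,has); (15,11,has); (15,12,has); (16,3,has); (16,12,has); (16,13,has); (17,11,has); (17,12,has); (17,13,has)
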